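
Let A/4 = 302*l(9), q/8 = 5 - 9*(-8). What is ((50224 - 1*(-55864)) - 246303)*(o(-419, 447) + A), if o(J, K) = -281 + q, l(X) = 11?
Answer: -1910148945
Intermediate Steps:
q = 616 (q = 8*(5 - 9*(-8)) = 8*(5 + 72) = 8*77 = 616)
A = 13288 (A = 4*(302*11) = 4*3322 = 13288)
o(J, K) = 335 (o(J, K) = -281 + 616 = 335)
((50224 - 1*(-55864)) - 246303)*(o(-419, 447) + A) = ((50224 - 1*(-55864)) - 246303)*(335 + 13288) = ((50224 + 55864) - 246303)*13623 = (106088 - 246303)*13623 = -140215*13623 = -1910148945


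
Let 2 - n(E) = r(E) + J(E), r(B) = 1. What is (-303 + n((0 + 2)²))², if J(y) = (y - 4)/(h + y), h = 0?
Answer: 91204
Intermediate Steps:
J(y) = (-4 + y)/y (J(y) = (y - 4)/(0 + y) = (-4 + y)/y)
n(E) = 1 - (-4 + E)/E (n(E) = 2 - (1 + (-4 + E)/E) = 2 + (-1 - (-4 + E)/E) = 1 - (-4 + E)/E)
(-303 + n((0 + 2)²))² = (-303 + 4/((0 + 2)²))² = (-303 + 4/(2²))² = (-303 + 4/4)² = (-303 + 4*(¼))² = (-303 + 1)² = (-302)² = 91204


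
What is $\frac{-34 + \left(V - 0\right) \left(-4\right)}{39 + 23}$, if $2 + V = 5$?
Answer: $- \frac{23}{31} \approx -0.74194$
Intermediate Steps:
$V = 3$ ($V = -2 + 5 = 3$)
$\frac{-34 + \left(V - 0\right) \left(-4\right)}{39 + 23} = \frac{-34 + \left(3 - 0\right) \left(-4\right)}{39 + 23} = \frac{-34 + \left(3 + 0\right) \left(-4\right)}{62} = \left(-34 + 3 \left(-4\right)\right) \frac{1}{62} = \left(-34 - 12\right) \frac{1}{62} = \left(-46\right) \frac{1}{62} = - \frac{23}{31}$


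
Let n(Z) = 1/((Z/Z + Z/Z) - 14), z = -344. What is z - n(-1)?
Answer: -4127/12 ≈ -343.92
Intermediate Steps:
n(Z) = -1/12 (n(Z) = 1/((1 + 1) - 14) = 1/(2 - 14) = 1/(-12) = -1/12)
z - n(-1) = -344 - 1*(-1/12) = -344 + 1/12 = -4127/12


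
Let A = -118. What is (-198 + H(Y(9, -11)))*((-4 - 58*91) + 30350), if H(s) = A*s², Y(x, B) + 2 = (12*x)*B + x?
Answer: -4125741475728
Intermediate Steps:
Y(x, B) = -2 + x + 12*B*x (Y(x, B) = -2 + ((12*x)*B + x) = -2 + (12*B*x + x) = -2 + (x + 12*B*x) = -2 + x + 12*B*x)
H(s) = -118*s²
(-198 + H(Y(9, -11)))*((-4 - 58*91) + 30350) = (-198 - 118*(-2 + 9 + 12*(-11)*9)²)*((-4 - 58*91) + 30350) = (-198 - 118*(-2 + 9 - 1188)²)*((-4 - 5278) + 30350) = (-198 - 118*(-1181)²)*(-5282 + 30350) = (-198 - 118*1394761)*25068 = (-198 - 164581798)*25068 = -164581996*25068 = -4125741475728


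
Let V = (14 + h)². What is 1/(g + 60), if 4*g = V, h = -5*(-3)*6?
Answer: 1/2764 ≈ 0.00036179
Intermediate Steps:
h = 90 (h = 15*6 = 90)
V = 10816 (V = (14 + 90)² = 104² = 10816)
g = 2704 (g = (¼)*10816 = 2704)
1/(g + 60) = 1/(2704 + 60) = 1/2764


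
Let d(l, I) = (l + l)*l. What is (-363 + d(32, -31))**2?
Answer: 2839225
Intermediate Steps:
d(l, I) = 2*l**2 (d(l, I) = (2*l)*l = 2*l**2)
(-363 + d(32, -31))**2 = (-363 + 2*32**2)**2 = (-363 + 2*1024)**2 = (-363 + 2048)**2 = 1685**2 = 2839225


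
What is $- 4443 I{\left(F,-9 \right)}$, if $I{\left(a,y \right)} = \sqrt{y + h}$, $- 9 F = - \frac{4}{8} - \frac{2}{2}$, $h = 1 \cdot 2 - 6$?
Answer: $- 4443 i \sqrt{13} \approx - 16019.0 i$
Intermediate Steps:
$h = -4$ ($h = 2 - 6 = -4$)
$F = \frac{1}{6}$ ($F = - \frac{- \frac{4}{8} - \frac{2}{2}}{9} = - \frac{\left(-4\right) \frac{1}{8} - 1}{9} = - \frac{- \frac{1}{2} - 1}{9} = \left(- \frac{1}{9}\right) \left(- \frac{3}{2}\right) = \frac{1}{6} \approx 0.16667$)
$I{\left(a,y \right)} = \sqrt{-4 + y}$ ($I{\left(a,y \right)} = \sqrt{y - 4} = \sqrt{-4 + y}$)
$- 4443 I{\left(F,-9 \right)} = - 4443 \sqrt{-4 - 9} = - 4443 \sqrt{-13} = - 4443 i \sqrt{13}$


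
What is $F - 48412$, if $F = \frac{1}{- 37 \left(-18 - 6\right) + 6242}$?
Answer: $- \frac{345177559}{7130} \approx -48412.0$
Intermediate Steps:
$F = \frac{1}{7130}$ ($F = \frac{1}{\left(-37\right) \left(-24\right) + 6242} = \frac{1}{888 + 6242} = \frac{1}{7130} \approx 0.00014025$)
$F - 48412 = \frac{1}{7130} - 48412 = - \frac{345177559}{7130}$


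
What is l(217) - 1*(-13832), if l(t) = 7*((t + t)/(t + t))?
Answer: 13839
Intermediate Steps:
l(t) = 7 (l(t) = 7*((2*t)/((2*t))) = 7*((2*t)*(1/(2*t))) = 7*1 = 7)
l(217) - 1*(-13832) = 7 - 1*(-13832) = 7 + 13832 = 13839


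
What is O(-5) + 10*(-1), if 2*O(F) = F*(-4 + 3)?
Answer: -15/2 ≈ -7.5000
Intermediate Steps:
O(F) = -F/2 (O(F) = (F*(-4 + 3))/2 = (F*(-1))/2 = (-F)/2 = -F/2)
O(-5) + 10*(-1) = -1/2*(-5) + 10*(-1) = 5/2 - 10 = -15/2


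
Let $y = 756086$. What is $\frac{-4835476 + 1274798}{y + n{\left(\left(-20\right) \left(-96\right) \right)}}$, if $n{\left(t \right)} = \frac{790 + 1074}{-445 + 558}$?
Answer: $- \frac{201178307}{42719791} \approx -4.7093$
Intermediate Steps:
$n{\left(t \right)} = \frac{1864}{113}$
$\frac{-4835476 + 1274798}{y + n{\left(\left(-20\right) \left(-96\right) \right)}} = \frac{-4835476 + 1274798}{756086 + \frac{1864}{113}} = - \frac{3560678}{\frac{85439582}{113}} = \left(-3560678\right) \frac{113}{85439582} = - \frac{201178307}{42719791}$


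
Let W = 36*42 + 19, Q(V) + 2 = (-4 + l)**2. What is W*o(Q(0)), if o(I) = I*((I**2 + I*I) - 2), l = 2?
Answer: 18372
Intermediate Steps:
Q(V) = 2 (Q(V) = -2 + (-4 + 2)**2 = -2 + (-2)**2 = -2 + 4 = 2)
o(I) = I*(-2 + 2*I**2) (o(I) = I*((I**2 + I**2) - 2) = I*(2*I**2 - 2) = I*(-2 + 2*I**2))
W = 1531 (W = 1512 + 19 = 1531)
W*o(Q(0)) = 1531*(2*2*(-1 + 2**2)) = 1531*(2*2*(-1 + 4)) = 1531*(2*2*3) = 1531*12 = 18372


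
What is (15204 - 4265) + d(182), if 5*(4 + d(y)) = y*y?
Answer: 87799/5 ≈ 17560.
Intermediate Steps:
d(y) = -4 + y²/5 (d(y) = -4 + (y*y)/5 = -4 + y²/5)
(15204 - 4265) + d(182) = (15204 - 4265) + (-4 + (⅕)*182²) = 10939 + (-4 + (⅕)*33124) = 10939 + (-4 + 33124/5) = 10939 + 33104/5 = 87799/5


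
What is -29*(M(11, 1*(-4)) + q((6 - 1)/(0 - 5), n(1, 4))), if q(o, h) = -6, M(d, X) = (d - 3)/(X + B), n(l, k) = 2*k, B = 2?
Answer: 290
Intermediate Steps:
M(d, X) = (-3 + d)/(2 + X) (M(d, X) = (d - 3)/(X + 2) = (-3 + d)/(2 + X))
-29*(M(11, 1*(-4)) + q((6 - 1)/(0 - 5), n(1, 4))) = -29*((-3 + 11)/(2 + 1*(-4)) - 6) = -29*(8/(2 - 4) - 6) = -29*(8/(-2) - 6) = -29*(-1/2*8 - 6) = -29*(-4 - 6) = -29*(-10) = 290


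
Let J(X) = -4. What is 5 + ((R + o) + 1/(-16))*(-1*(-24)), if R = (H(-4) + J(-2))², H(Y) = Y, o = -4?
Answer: 2887/2 ≈ 1443.5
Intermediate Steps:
R = 64 (R = (-4 - 4)² = (-8)² = 64)
5 + ((R + o) + 1/(-16))*(-1*(-24)) = 5 + ((64 - 4) + 1/(-16))*(-1*(-24)) = 5 + (60 - 1/16)*24 = 5 + (959/16)*24 = 5 + 2877/2 = 2887/2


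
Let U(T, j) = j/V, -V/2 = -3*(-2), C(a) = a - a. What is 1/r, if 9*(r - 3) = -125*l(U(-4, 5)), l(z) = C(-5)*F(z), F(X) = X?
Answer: ⅓ ≈ 0.33333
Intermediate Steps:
C(a) = 0
V = -12 (V = -(-6)*(-2) = -2*6 = -12)
U(T, j) = -j/12 (U(T, j) = j/(-12) = j*(-1/12) = -j/12)
l(z) = 0 (l(z) = 0*z = 0)
r = 3 (r = 3 + (-125*0)/9 = 3 + (⅑)*0 = 3 + 0 = 3)
1/r = 1/3 = ⅓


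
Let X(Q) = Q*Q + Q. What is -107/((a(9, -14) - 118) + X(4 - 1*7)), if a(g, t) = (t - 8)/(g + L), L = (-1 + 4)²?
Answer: 963/1019 ≈ 0.94504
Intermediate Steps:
L = 9 (L = 3² = 9)
X(Q) = Q + Q² (X(Q) = Q² + Q = Q + Q²)
a(g, t) = (-8 + t)/(9 + g) (a(g, t) = (t - 8)/(g + 9) = (-8 + t)/(9 + g))
-107/((a(9, -14) - 118) + X(4 - 1*7)) = -107/(((-8 - 14)/(9 + 9) - 118) + (4 - 1*7)*(1 + (4 - 1*7))) = -107/((-22/18 - 118) + (4 - 7)*(1 + (4 - 7))) = -107/(((1/18)*(-22) - 118) - 3*(1 - 3)) = -107/((-11/9 - 118) - 3*(-2)) = -107/(-1073/9 + 6) = -107/(-1019/9) = -107*(-9/1019) = 963/1019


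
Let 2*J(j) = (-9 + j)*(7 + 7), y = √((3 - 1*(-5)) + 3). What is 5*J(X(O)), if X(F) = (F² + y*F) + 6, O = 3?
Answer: 210 + 105*√11 ≈ 558.25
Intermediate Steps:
y = √11 (y = √((3 + 5) + 3) = √(8 + 3) = √11 ≈ 3.3166)
X(F) = 6 + F² + F*√11 (X(F) = (F² + √11*F) + 6 = (F² + F*√11) + 6 = 6 + F² + F*√11)
J(j) = -63 + 7*j (J(j) = ((-9 + j)*(7 + 7))/2 = ((-9 + j)*14)/2 = (-126 + 14*j)/2 = -63 + 7*j)
5*J(X(O)) = 5*(-63 + 7*(6 + 3² + 3*√11)) = 5*(-63 + 7*(6 + 9 + 3*√11)) = 5*(-63 + 7*(15 + 3*√11)) = 5*(-63 + (105 + 21*√11)) = 5*(42 + 21*√11) = 210 + 105*√11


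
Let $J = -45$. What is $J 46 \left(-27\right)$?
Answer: $55890$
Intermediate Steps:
$J 46 \left(-27\right) = \left(-45\right) 46 \left(-27\right) = \left(-2070\right) \left(-27\right) = 55890$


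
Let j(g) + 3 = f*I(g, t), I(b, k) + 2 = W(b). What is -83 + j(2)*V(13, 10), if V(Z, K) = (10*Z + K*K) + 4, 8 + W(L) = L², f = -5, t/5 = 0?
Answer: 6235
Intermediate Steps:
t = 0 (t = 5*0 = 0)
W(L) = -8 + L²
V(Z, K) = 4 + K² + 10*Z (V(Z, K) = (10*Z + K²) + 4 = (K² + 10*Z) + 4 = 4 + K² + 10*Z)
I(b, k) = -10 + b² (I(b, k) = -2 + (-8 + b²) = -10 + b²)
j(g) = 47 - 5*g² (j(g) = -3 - 5*(-10 + g²) = -3 + (50 - 5*g²) = 47 - 5*g²)
-83 + j(2)*V(13, 10) = -83 + (47 - 5*2²)*(4 + 10² + 10*13) = -83 + (47 - 5*4)*(4 + 100 + 130) = -83 + (47 - 20)*234 = -83 + 27*234 = -83 + 6318 = 6235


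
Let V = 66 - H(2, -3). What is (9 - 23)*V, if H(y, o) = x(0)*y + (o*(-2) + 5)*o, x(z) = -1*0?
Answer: -1386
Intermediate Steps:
x(z) = 0
H(y, o) = o*(5 - 2*o) (H(y, o) = 0*y + (o*(-2) + 5)*o = 0 + (-2*o + 5)*o = 0 + (5 - 2*o)*o = 0 + o*(5 - 2*o) = o*(5 - 2*o))
V = 99 (V = 66 - (-3)*(5 - 2*(-3)) = 66 - (-3)*(5 + 6) = 66 - (-3)*11 = 66 - 1*(-33) = 66 + 33 = 99)
(9 - 23)*V = (9 - 23)*99 = -14*99 = -1386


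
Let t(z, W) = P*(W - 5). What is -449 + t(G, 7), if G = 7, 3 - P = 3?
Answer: -449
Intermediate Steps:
P = 0 (P = 3 - 1*3 = 3 - 3 = 0)
t(z, W) = 0 (t(z, W) = 0*(W - 5) = 0*(-5 + W) = 0)
-449 + t(G, 7) = -449 + 0 = -449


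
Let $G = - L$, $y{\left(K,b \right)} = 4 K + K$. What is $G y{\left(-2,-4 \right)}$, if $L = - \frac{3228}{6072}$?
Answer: $- \frac{1345}{253} \approx -5.3162$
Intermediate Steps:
$L = - \frac{269}{506}$ ($L = \left(-3228\right) \frac{1}{6072} = - \frac{269}{506} \approx -0.53162$)
$y{\left(K,b \right)} = 5 K$
$G = \frac{269}{506}$ ($G = \left(-1\right) \left(- \frac{269}{506}\right) = \frac{269}{506} \approx 0.53162$)
$G y{\left(-2,-4 \right)} = \frac{269 \cdot 5 \left(-2\right)}{506} = \frac{269}{506} \left(-10\right) = - \frac{1345}{253}$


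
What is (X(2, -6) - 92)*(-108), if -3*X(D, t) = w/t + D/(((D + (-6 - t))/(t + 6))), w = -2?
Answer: 9948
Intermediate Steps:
X(D, t) = 2/(3*t) - D*(6 + t)/(3*(-6 + D - t)) (X(D, t) = -(-2/t + D/(((D + (-6 - t))/(t + 6))))/3 = -(-2/t + D/(((-6 + D - t)/(6 + t))))/3 = -(-2/t + D*((6 + t)/(-6 + D - t)))/3 = -(-2/t + D*(6 + t)/(-6 + D - t))/3 = 2/(3*t) - D*(6 + t)/(3*(-6 + D - t)))
(X(2, -6) - 92)*(-108) = ((⅓)*(12 - 2*2 + 2*(-6) + 2*(-6)² + 6*2*(-6))/(-6*(6 - 6 - 1*2)) - 92)*(-108) = ((⅓)*(-⅙)*(12 - 4 - 12 + 2*36 - 72)/(6 - 6 - 2) - 92)*(-108) = ((⅓)*(-⅙)*(12 - 4 - 12 + 72 - 72)/(-2) - 92)*(-108) = ((⅓)*(-⅙)*(-½)*(-4) - 92)*(-108) = (-⅑ - 92)*(-108) = -829/9*(-108) = 9948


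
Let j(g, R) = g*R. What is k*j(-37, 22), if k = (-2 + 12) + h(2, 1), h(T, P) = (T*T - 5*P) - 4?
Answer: -4070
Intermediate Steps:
h(T, P) = -4 + T**2 - 5*P (h(T, P) = (T**2 - 5*P) - 4 = -4 + T**2 - 5*P)
j(g, R) = R*g
k = 5 (k = (-2 + 12) + (-4 + 2**2 - 5*1) = 10 + (-4 + 4 - 5) = 10 - 5 = 5)
k*j(-37, 22) = 5*(22*(-37)) = 5*(-814) = -4070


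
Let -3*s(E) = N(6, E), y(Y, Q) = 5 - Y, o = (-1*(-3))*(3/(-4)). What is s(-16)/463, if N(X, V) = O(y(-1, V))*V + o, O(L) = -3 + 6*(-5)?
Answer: -701/1852 ≈ -0.37851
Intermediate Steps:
o = -9/4 (o = 3*(3*(-¼)) = 3*(-¾) = -9/4 ≈ -2.2500)
O(L) = -33 (O(L) = -3 - 30 = -33)
N(X, V) = -9/4 - 33*V (N(X, V) = -33*V - 9/4 = -9/4 - 33*V)
s(E) = ¾ + 11*E (s(E) = -(-9/4 - 33*E)/3 = ¾ + 11*E)
s(-16)/463 = (¾ + 11*(-16))/463 = (¾ - 176)*(1/463) = -701/4*1/463 = -701/1852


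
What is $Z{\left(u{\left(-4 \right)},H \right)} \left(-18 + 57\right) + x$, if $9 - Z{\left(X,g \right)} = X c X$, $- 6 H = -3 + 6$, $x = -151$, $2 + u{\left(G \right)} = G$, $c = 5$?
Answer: $-6820$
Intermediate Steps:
$u{\left(G \right)} = -2 + G$
$H = - \frac{1}{2}$ ($H = - \frac{-3 + 6}{6} = \left(- \frac{1}{6}\right) 3 = - \frac{1}{2} \approx -0.5$)
$Z{\left(X,g \right)} = 9 - 5 X^{2}$ ($Z{\left(X,g \right)} = 9 - X 5 X = 9 - 5 X X = 9 - 5 X^{2}$)
$Z{\left(u{\left(-4 \right)},H \right)} \left(-18 + 57\right) + x = \left(9 - 5 \left(-2 - 4\right)^{2}\right) \left(-18 + 57\right) - 151 = \left(9 - 5 \left(-6\right)^{2}\right) 39 - 151 = \left(9 - 180\right) 39 - 151 = \left(-171\right) 39 - 151 = -6669 - 151 = -6820$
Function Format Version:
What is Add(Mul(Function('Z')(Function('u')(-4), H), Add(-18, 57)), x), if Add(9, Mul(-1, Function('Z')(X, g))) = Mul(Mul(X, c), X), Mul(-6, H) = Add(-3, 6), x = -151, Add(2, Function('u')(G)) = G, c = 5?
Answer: -6820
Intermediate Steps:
Function('u')(G) = Add(-2, G)
H = Rational(-1, 2) (H = Mul(Rational(-1, 6), Add(-3, 6)) = Mul(Rational(-1, 6), 3) = Rational(-1, 2) ≈ -0.50000)
Function('Z')(X, g) = Add(9, Mul(-5, Pow(X, 2))) (Function('Z')(X, g) = Add(9, Mul(-1, Mul(Mul(X, 5), X))) = Add(9, Mul(-1, Mul(Mul(5, X), X))) = Add(9, Mul(-1, Mul(5, Pow(X, 2)))) = Add(9, Mul(-5, Pow(X, 2))))
Add(Mul(Function('Z')(Function('u')(-4), H), Add(-18, 57)), x) = Add(Mul(Add(9, Mul(-5, Pow(Add(-2, -4), 2))), Add(-18, 57)), -151) = Add(Mul(Add(9, Mul(-5, Pow(-6, 2))), 39), -151) = Add(Mul(Add(9, Mul(-5, 36)), 39), -151) = Add(Mul(Add(9, -180), 39), -151) = Add(Mul(-171, 39), -151) = Add(-6669, -151) = -6820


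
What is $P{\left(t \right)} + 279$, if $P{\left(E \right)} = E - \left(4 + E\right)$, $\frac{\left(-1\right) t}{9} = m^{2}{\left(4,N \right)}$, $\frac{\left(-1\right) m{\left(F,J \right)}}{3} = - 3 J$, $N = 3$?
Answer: $275$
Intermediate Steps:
$m{\left(F,J \right)} = 9 J$ ($m{\left(F,J \right)} = - 3 \left(- 3 J\right) = 9 J$)
$t = -6561$ ($t = - 9 \left(9 \cdot 3\right)^{2} = - 9 \cdot 27^{2} = \left(-9\right) 729 = -6561$)
$P{\left(E \right)} = -4$
$P{\left(t \right)} + 279 = -4 + 279 = 275$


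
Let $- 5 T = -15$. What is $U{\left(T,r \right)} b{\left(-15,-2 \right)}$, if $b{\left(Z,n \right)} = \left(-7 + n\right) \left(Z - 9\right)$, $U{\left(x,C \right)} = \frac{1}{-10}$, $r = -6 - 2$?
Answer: $- \frac{108}{5} \approx -21.6$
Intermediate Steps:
$T = 3$ ($T = \left(- \frac{1}{5}\right) \left(-15\right) = 3$)
$r = -8$ ($r = -6 - 2 = -8$)
$U{\left(x,C \right)} = - \frac{1}{10}$
$b{\left(Z,n \right)} = \left(-9 + Z\right) \left(-7 + n\right)$ ($b{\left(Z,n \right)} = \left(-7 + n\right) \left(-9 + Z\right) = \left(-9 + Z\right) \left(-7 + n\right)$)
$U{\left(T,r \right)} b{\left(-15,-2 \right)} = - \frac{63 - -18 - -105 - -30}{10} = - \frac{63 + 18 + 105 + 30}{10} = \left(- \frac{1}{10}\right) 216 = - \frac{108}{5}$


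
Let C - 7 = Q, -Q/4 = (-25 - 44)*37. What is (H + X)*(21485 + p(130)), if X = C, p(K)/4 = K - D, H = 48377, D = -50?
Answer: 1301124180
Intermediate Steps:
Q = 10212 (Q = -4*(-25 - 44)*37 = -(-276)*37 = -4*(-2553) = 10212)
p(K) = 200 + 4*K (p(K) = 4*(K - 1*(-50)) = 4*(K + 50) = 4*(50 + K) = 200 + 4*K)
C = 10219 (C = 7 + 10212 = 10219)
X = 10219
(H + X)*(21485 + p(130)) = (48377 + 10219)*(21485 + (200 + 4*130)) = 58596*(21485 + (200 + 520)) = 58596*(21485 + 720) = 58596*22205 = 1301124180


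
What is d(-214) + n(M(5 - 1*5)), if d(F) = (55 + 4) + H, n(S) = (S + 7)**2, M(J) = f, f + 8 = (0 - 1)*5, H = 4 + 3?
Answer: 102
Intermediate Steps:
H = 7
f = -13 (f = -8 + (0 - 1)*5 = -8 - 1*5 = -8 - 5 = -13)
M(J) = -13
n(S) = (7 + S)**2
d(F) = 66 (d(F) = (55 + 4) + 7 = 59 + 7 = 66)
d(-214) + n(M(5 - 1*5)) = 66 + (7 - 13)**2 = 66 + (-6)**2 = 66 + 36 = 102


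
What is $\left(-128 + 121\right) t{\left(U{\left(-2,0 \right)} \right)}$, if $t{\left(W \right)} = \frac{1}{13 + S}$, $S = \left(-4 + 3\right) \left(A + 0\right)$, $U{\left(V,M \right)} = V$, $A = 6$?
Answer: $-1$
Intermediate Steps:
$S = -6$ ($S = \left(-4 + 3\right) \left(6 + 0\right) = \left(-1\right) 6 = -6$)
$t{\left(W \right)} = \frac{1}{7}$ ($t{\left(W \right)} = \frac{1}{13 - 6} = \frac{1}{7}$)
$\left(-128 + 121\right) t{\left(U{\left(-2,0 \right)} \right)} = \left(-128 + 121\right) \frac{1}{7} = \left(-7\right) \frac{1}{7} = -1$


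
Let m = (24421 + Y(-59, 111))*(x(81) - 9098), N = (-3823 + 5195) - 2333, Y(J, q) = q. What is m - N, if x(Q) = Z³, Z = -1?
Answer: -223215707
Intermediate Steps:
N = -961 (N = 1372 - 2333 = -961)
x(Q) = -1 (x(Q) = (-1)³ = -1)
m = -223216668 (m = (24421 + 111)*(-1 - 9098) = 24532*(-9099) = -223216668)
m - N = -223216668 - 1*(-961) = -223216668 + 961 = -223215707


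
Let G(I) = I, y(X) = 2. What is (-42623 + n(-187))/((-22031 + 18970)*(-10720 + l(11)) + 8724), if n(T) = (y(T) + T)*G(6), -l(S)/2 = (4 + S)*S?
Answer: -43733/33832774 ≈ -0.0012926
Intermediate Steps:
l(S) = -2*S*(4 + S) (l(S) = -2*(4 + S)*S = -2*S*(4 + S))
n(T) = 12 + 6*T (n(T) = (2 + T)*6 = 12 + 6*T)
(-42623 + n(-187))/((-22031 + 18970)*(-10720 + l(11)) + 8724) = (-42623 + (12 + 6*(-187)))/((-22031 + 18970)*(-10720 - 2*11*(4 + 11)) + 8724) = (-42623 + (12 - 1122))/(-3061*(-10720 - 2*11*15) + 8724) = (-42623 - 1110)/(-3061*(-10720 - 330) + 8724) = -43733/(-3061*(-11050) + 8724) = -43733/(33824050 + 8724) = -43733/33832774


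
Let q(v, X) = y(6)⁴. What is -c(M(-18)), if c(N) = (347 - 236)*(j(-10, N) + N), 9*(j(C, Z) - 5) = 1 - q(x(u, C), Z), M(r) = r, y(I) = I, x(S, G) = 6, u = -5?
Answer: 52244/3 ≈ 17415.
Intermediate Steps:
q(v, X) = 1296 (q(v, X) = 6⁴ = 1296)
j(C, Z) = -1250/9 (j(C, Z) = 5 + (1 - 1*1296)/9 = 5 + (1 - 1296)/9 = 5 + (⅑)*(-1295) = 5 - 1295/9 = -1250/9)
c(N) = -46250/3 + 111*N (c(N) = (347 - 236)*(-1250/9 + N) = 111*(-1250/9 + N) = -46250/3 + 111*N)
-c(M(-18)) = -(-46250/3 + 111*(-18)) = -(-46250/3 - 1998) = -1*(-52244/3) = 52244/3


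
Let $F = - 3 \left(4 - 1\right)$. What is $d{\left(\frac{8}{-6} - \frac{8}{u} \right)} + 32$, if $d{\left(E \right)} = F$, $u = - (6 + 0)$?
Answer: $23$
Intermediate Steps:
$u = -6$ ($u = \left(-1\right) 6 = -6$)
$F = -9$ ($F = \left(-3\right) 3 = -9$)
$d{\left(E \right)} = -9$
$d{\left(\frac{8}{-6} - \frac{8}{u} \right)} + 32 = -9 + 32 = 23$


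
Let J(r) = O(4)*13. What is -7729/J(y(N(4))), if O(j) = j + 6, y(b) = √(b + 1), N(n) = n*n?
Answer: -7729/130 ≈ -59.454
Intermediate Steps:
N(n) = n²
y(b) = √(1 + b)
O(j) = 6 + j
J(r) = 130 (J(r) = (6 + 4)*13 = 10*13 = 130)
-7729/J(y(N(4))) = -7729/130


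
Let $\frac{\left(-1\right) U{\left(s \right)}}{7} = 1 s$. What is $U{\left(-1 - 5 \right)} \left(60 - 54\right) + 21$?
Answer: $273$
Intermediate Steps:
$U{\left(s \right)} = - 7 s$ ($U{\left(s \right)} = - 7 \cdot 1 s = - 7 s$)
$U{\left(-1 - 5 \right)} \left(60 - 54\right) + 21 = - 7 \left(-1 - 5\right) \left(60 - 54\right) + 21 = \left(-7\right) \left(-6\right) 6 + 21 = 42 \cdot 6 + 21 = 252 + 21 = 273$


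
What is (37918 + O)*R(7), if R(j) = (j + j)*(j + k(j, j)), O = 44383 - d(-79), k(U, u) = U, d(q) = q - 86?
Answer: 16163336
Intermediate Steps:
d(q) = -86 + q
O = 44548 (O = 44383 - (-86 - 79) = 44383 - 1*(-165) = 44383 + 165 = 44548)
R(j) = 4*j² (R(j) = (j + j)*(j + j) = (2*j)*(2*j) = 4*j²)
(37918 + O)*R(7) = (37918 + 44548)*(4*7²) = 82466*(4*49) = 82466*196 = 16163336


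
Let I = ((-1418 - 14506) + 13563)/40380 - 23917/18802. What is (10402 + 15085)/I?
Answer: -3225060243020/168359997 ≈ -19156.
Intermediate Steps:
I = -168359997/126537460 (I = (-15924 + 13563)*(1/40380) - 23917*1/18802 = -2361*1/40380 - 23917/18802 = -787/13460 - 23917/18802 = -168359997/126537460 ≈ -1.3305)
(10402 + 15085)/I = (10402 + 15085)/(-168359997/126537460) = 25487*(-126537460/168359997) = -3225060243020/168359997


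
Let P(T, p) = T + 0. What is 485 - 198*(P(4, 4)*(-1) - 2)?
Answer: 1673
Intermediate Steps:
P(T, p) = T
485 - 198*(P(4, 4)*(-1) - 2) = 485 - 198*(4*(-1) - 2) = 485 - 198*(-4 - 2) = 485 - 198*(-6) = 485 + 1188 = 1673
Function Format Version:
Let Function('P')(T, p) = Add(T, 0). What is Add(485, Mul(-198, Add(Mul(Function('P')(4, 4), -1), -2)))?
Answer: 1673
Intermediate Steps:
Function('P')(T, p) = T
Add(485, Mul(-198, Add(Mul(Function('P')(4, 4), -1), -2))) = Add(485, Mul(-198, Add(Mul(4, -1), -2))) = Add(485, Mul(-198, Add(-4, -2))) = Add(485, Mul(-198, -6)) = Add(485, 1188) = 1673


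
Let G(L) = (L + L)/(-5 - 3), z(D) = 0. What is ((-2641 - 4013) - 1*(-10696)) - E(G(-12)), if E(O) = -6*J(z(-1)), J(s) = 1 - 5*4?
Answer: 3928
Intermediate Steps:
J(s) = -19 (J(s) = 1 - 20 = -19)
G(L) = -L/4 (G(L) = (2*L)/(-8) = (2*L)*(-⅛) = -L/4)
E(O) = 114 (E(O) = -6*(-19) = 114)
((-2641 - 4013) - 1*(-10696)) - E(G(-12)) = ((-2641 - 4013) - 1*(-10696)) - 1*114 = (-6654 + 10696) - 114 = 4042 - 114 = 3928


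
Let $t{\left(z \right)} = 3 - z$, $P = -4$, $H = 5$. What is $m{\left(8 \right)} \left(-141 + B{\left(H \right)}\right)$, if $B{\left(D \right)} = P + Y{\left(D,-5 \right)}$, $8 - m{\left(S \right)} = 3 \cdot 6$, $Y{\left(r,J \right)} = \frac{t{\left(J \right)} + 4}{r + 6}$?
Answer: $\frac{15830}{11} \approx 1439.1$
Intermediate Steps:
$Y{\left(r,J \right)} = \frac{7 - J}{6 + r}$ ($Y{\left(r,J \right)} = \frac{\left(3 - J\right) + 4}{r + 6} = \frac{7 - J}{6 + r}$)
$m{\left(S \right)} = -10$ ($m{\left(S \right)} = 8 - 3 \cdot 6 = 8 - 18 = -10$)
$B{\left(D \right)} = -4 + \frac{12}{6 + D}$ ($B{\left(D \right)} = -4 + \frac{7 - -5}{6 + D} = -4 + \frac{7 + 5}{6 + D} = -4 + \frac{1}{6 + D} 12 = -4 + \frac{12}{6 + D}$)
$m{\left(8 \right)} \left(-141 + B{\left(H \right)}\right) = - 10 \left(-141 + \frac{4 \left(-3 - 5\right)}{6 + 5}\right) = - 10 \left(-141 + \frac{4 \left(-3 - 5\right)}{11}\right) = - 10 \left(-141 + 4 \cdot \frac{1}{11} \left(-8\right)\right) = - 10 \left(-141 - \frac{32}{11}\right) = \left(-10\right) \left(- \frac{1583}{11}\right) = \frac{15830}{11}$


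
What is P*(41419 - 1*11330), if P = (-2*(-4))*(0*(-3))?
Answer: 0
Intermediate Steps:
P = 0 (P = 8*0 = 0)
P*(41419 - 1*11330) = 0*(41419 - 1*11330) = 0*(41419 - 11330) = 0*30089 = 0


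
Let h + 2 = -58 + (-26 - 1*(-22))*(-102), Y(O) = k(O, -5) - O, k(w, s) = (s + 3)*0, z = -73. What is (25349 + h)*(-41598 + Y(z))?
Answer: -1067067925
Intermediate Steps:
k(w, s) = 0 (k(w, s) = (3 + s)*0 = 0)
Y(O) = -O (Y(O) = 0 - O = -O)
h = 348 (h = -2 + (-58 + (-26 - 1*(-22))*(-102)) = -2 + (-58 + (-26 + 22)*(-102)) = -2 + (-58 - 4*(-102)) = -2 + (-58 + 408) = -2 + 350 = 348)
(25349 + h)*(-41598 + Y(z)) = (25349 + 348)*(-41598 - 1*(-73)) = 25697*(-41598 + 73) = 25697*(-41525) = -1067067925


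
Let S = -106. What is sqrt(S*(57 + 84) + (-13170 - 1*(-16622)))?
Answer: I*sqrt(11494) ≈ 107.21*I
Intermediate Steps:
sqrt(S*(57 + 84) + (-13170 - 1*(-16622))) = sqrt(-106*(57 + 84) + (-13170 - 1*(-16622))) = sqrt(-106*141 + (-13170 + 16622)) = sqrt(-14946 + 3452) = sqrt(-11494) = I*sqrt(11494)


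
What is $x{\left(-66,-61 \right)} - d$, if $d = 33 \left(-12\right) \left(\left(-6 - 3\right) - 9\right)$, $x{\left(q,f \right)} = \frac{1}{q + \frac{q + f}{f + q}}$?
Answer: $- \frac{463321}{65} \approx -7128.0$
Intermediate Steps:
$x{\left(q,f \right)} = \frac{1}{1 + q}$ ($x{\left(q,f \right)} = \frac{1}{q + \frac{f + q}{f + q}} = \frac{1}{q + 1} = \frac{1}{1 + q}$)
$d = 7128$ ($d = - 396 \left(-9 - 9\right) = \left(-396\right) \left(-18\right) = 7128$)
$x{\left(-66,-61 \right)} - d = \frac{1}{1 - 66} - 7128 = \frac{1}{-65} - 7128 = - \frac{1}{65} - 7128 = - \frac{463321}{65}$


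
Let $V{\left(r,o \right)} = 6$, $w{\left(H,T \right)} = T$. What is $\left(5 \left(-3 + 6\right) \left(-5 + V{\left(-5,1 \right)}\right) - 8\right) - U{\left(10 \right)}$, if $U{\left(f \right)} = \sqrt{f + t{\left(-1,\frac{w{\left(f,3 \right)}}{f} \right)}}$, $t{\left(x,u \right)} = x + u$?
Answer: $7 - \frac{\sqrt{930}}{10} \approx 3.9504$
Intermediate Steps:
$t{\left(x,u \right)} = u + x$
$U{\left(f \right)} = \sqrt{-1 + f + \frac{3}{f}}$ ($U{\left(f \right)} = \sqrt{f - \left(1 - \frac{3}{f}\right)} = \sqrt{-1 + f + \frac{3}{f}}$)
$\left(5 \left(-3 + 6\right) \left(-5 + V{\left(-5,1 \right)}\right) - 8\right) - U{\left(10 \right)} = \left(5 \left(-3 + 6\right) \left(-5 + 6\right) - 8\right) - \sqrt{-1 + 10 + \frac{3}{10}} = \left(5 \cdot 3 \cdot 1 - 8\right) - \sqrt{-1 + 10 + 3 \cdot \frac{1}{10}} = \left(5 \cdot 3 - 8\right) - \sqrt{-1 + 10 + \frac{3}{10}} = \left(15 - 8\right) - \sqrt{\frac{93}{10}} = 7 - \frac{\sqrt{930}}{10}$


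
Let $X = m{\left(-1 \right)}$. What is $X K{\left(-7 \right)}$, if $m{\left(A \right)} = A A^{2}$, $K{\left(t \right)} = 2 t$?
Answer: $14$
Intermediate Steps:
$m{\left(A \right)} = A^{3}$
$X = -1$ ($X = \left(-1\right)^{3} = -1$)
$X K{\left(-7 \right)} = - 2 \left(-7\right) = \left(-1\right) \left(-14\right) = 14$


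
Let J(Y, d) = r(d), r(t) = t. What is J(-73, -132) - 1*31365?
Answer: -31497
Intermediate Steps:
J(Y, d) = d
J(-73, -132) - 1*31365 = -132 - 1*31365 = -132 - 31365 = -31497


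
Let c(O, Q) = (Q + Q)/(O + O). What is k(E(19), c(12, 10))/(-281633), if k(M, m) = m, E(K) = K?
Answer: -5/1689798 ≈ -2.9589e-6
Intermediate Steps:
c(O, Q) = Q/O (c(O, Q) = (2*Q)/((2*O)) = (2*Q)*(1/(2*O)) = Q/O)
k(E(19), c(12, 10))/(-281633) = (10/12)/(-281633) = (10*(1/12))*(-1/281633) = (⅚)*(-1/281633) = -5/1689798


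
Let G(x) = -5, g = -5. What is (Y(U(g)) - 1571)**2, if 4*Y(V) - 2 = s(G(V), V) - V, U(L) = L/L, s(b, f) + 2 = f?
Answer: 2468041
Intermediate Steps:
s(b, f) = -2 + f
U(L) = 1
Y(V) = 0 (Y(V) = 1/2 + ((-2 + V) - V)/4 = 1/2 + (1/4)*(-2) = 1/2 - 1/2 = 0)
(Y(U(g)) - 1571)**2 = (0 - 1571)**2 = (-1571)**2 = 2468041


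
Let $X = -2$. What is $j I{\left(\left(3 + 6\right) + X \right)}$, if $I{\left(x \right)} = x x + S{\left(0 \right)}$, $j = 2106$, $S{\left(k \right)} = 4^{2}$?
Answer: $136890$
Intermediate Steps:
$S{\left(k \right)} = 16$
$I{\left(x \right)} = 16 + x^{2}$ ($I{\left(x \right)} = x x + 16 = x^{2} + 16 = 16 + x^{2}$)
$j I{\left(\left(3 + 6\right) + X \right)} = 2106 \left(16 + \left(\left(3 + 6\right) - 2\right)^{2}\right) = 2106 \left(16 + \left(9 - 2\right)^{2}\right) = 2106 \left(16 + 7^{2}\right) = 2106 \left(16 + 49\right) = 2106 \cdot 65 = 136890$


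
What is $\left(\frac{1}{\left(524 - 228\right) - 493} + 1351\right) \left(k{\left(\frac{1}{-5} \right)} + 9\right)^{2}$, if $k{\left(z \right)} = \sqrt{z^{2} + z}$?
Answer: $\frac{537881066}{4925} + \frac{9581256 i}{985} \approx 1.0921 \cdot 10^{5} + 9727.2 i$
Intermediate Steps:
$k{\left(z \right)} = \sqrt{z + z^{2}}$
$\left(\frac{1}{\left(524 - 228\right) - 493} + 1351\right) \left(k{\left(\frac{1}{-5} \right)} + 9\right)^{2} = \left(\frac{1}{\left(524 - 228\right) - 493} + 1351\right) \left(\sqrt{\frac{1 + \frac{1}{-5}}{-5}} + 9\right)^{2} = \left(\frac{1}{296 - 493} + 1351\right) \left(\sqrt{- \frac{1 - \frac{1}{5}}{5}} + 9\right)^{2} = \left(\frac{1}{-197} + 1351\right) \left(\sqrt{\left(- \frac{1}{5}\right) \frac{4}{5}} + 9\right)^{2} = \left(- \frac{1}{197} + 1351\right) \left(\sqrt{- \frac{4}{25}} + 9\right)^{2} = \frac{266146 \left(\frac{2 i}{5} + 9\right)^{2}}{197} = \frac{266146 \left(9 + \frac{2 i}{5}\right)^{2}}{197}$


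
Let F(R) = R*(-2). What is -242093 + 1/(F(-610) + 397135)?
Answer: -96438957014/398355 ≈ -2.4209e+5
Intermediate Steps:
F(R) = -2*R
-242093 + 1/(F(-610) + 397135) = -242093 + 1/(-2*(-610) + 397135) = -242093 + 1/(1220 + 397135) = -242093 + 1/398355 = -96438957014/398355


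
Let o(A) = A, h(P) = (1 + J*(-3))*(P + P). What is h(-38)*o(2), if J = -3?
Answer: -1520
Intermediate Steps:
h(P) = 20*P (h(P) = (1 - 3*(-3))*(P + P) = (1 + 9)*(2*P) = 10*(2*P) = 20*P)
h(-38)*o(2) = (20*(-38))*2 = -760*2 = -1520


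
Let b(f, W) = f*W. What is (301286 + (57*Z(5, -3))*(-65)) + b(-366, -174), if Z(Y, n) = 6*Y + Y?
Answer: 235295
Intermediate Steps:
Z(Y, n) = 7*Y
b(f, W) = W*f
(301286 + (57*Z(5, -3))*(-65)) + b(-366, -174) = (301286 + (57*(7*5))*(-65)) - 174*(-366) = (301286 + (57*35)*(-65)) + 63684 = (301286 + 1995*(-65)) + 63684 = (301286 - 129675) + 63684 = 171611 + 63684 = 235295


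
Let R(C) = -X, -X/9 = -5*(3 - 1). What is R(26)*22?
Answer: -1980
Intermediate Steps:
X = 90 (X = -(-45)*(3 - 1) = -(-45)*2 = -9*(-10) = 90)
R(C) = -90 (R(C) = -1*90 = -90)
R(26)*22 = -90*22 = -1980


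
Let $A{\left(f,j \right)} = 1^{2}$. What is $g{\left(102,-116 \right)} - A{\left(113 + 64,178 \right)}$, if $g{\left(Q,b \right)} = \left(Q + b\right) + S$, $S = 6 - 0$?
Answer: $-9$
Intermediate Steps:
$S = 6$ ($S = 6 + 0 = 6$)
$g{\left(Q,b \right)} = 6 + Q + b$ ($g{\left(Q,b \right)} = \left(Q + b\right) + 6 = 6 + Q + b$)
$A{\left(f,j \right)} = 1$
$g{\left(102,-116 \right)} - A{\left(113 + 64,178 \right)} = \left(6 + 102 - 116\right) - 1 = -8 - 1 = -9$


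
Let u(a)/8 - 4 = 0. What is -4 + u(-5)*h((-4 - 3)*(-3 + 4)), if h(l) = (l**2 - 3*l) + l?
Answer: 2012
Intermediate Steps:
u(a) = 32 (u(a) = 32 + 8*0 = 32 + 0 = 32)
h(l) = l**2 - 2*l
-4 + u(-5)*h((-4 - 3)*(-3 + 4)) = -4 + 32*(((-4 - 3)*(-3 + 4))*(-2 + (-4 - 3)*(-3 + 4))) = -4 + 32*((-7*1)*(-2 - 7*1)) = -4 + 32*(-7*(-2 - 7)) = -4 + 32*(-7*(-9)) = -4 + 32*63 = -4 + 2016 = 2012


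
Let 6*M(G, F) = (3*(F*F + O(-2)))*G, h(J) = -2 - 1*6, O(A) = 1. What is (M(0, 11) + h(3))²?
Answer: 64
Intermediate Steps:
h(J) = -8 (h(J) = -2 - 6 = -8)
M(G, F) = G*(3 + 3*F²)/6 (M(G, F) = ((3*(F*F + 1))*G)/6 = ((3*(F² + 1))*G)/6 = ((3*(1 + F²))*G)/6 = ((3 + 3*F²)*G)/6 = (G*(3 + 3*F²))/6 = G*(3 + 3*F²)/6)
(M(0, 11) + h(3))² = ((½)*0*(1 + 11²) - 8)² = ((½)*0*(1 + 121) - 8)² = ((½)*0*122 - 8)² = (0 - 8)² = (-8)² = 64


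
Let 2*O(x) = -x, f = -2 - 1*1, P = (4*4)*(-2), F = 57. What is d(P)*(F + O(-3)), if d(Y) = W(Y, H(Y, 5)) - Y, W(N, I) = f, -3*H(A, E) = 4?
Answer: 3393/2 ≈ 1696.5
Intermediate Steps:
P = -32 (P = 16*(-2) = -32)
f = -3 (f = -2 - 1 = -3)
H(A, E) = -4/3 (H(A, E) = -1/3*4 = -4/3)
O(x) = -x/2 (O(x) = (-x)/2 = -x/2)
W(N, I) = -3
d(Y) = -3 - Y
d(P)*(F + O(-3)) = (-3 - 1*(-32))*(57 - 1/2*(-3)) = (-3 + 32)*(57 + 3/2) = 29*(117/2) = 3393/2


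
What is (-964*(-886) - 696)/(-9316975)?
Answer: -853408/9316975 ≈ -0.091597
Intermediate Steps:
(-964*(-886) - 696)/(-9316975) = (854104 - 696)*(-1/9316975) = 853408*(-1/9316975) = -853408/9316975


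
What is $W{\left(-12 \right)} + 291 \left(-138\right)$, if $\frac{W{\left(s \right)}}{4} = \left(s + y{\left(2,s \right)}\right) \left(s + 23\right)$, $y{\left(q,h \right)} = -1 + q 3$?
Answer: $-40466$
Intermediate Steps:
$y{\left(q,h \right)} = -1 + 3 q$
$W{\left(s \right)} = 4 \left(5 + s\right) \left(23 + s\right)$ ($W{\left(s \right)} = 4 \left(s + \left(-1 + 3 \cdot 2\right)\right) \left(s + 23\right) = 4 \left(s + \left(-1 + 6\right)\right) \left(23 + s\right) = 4 \left(s + 5\right) \left(23 + s\right) = 4 \left(5 + s\right) \left(23 + s\right)$)
$W{\left(-12 \right)} + 291 \left(-138\right) = \left(460 + 4 \left(-12\right)^{2} + 112 \left(-12\right)\right) + 291 \left(-138\right) = \left(460 + 4 \cdot 144 - 1344\right) - 40158 = \left(460 + 576 - 1344\right) - 40158 = -308 - 40158 = -40466$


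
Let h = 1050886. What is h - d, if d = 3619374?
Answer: -2568488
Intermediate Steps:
h - d = 1050886 - 1*3619374 = 1050886 - 3619374 = -2568488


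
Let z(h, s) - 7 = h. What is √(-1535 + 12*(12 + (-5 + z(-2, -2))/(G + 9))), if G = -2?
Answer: I*√1391 ≈ 37.296*I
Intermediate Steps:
z(h, s) = 7 + h
√(-1535 + 12*(12 + (-5 + z(-2, -2))/(G + 9))) = √(-1535 + 12*(12 + (-5 + (7 - 2))/(-2 + 9))) = √(-1535 + 12*(12 + (-5 + 5)/7)) = √(-1535 + 12*(12 + 0*(⅐))) = √(-1535 + 12*(12 + 0)) = √(-1535 + 12*12) = √(-1535 + 144) = √(-1391) = I*√1391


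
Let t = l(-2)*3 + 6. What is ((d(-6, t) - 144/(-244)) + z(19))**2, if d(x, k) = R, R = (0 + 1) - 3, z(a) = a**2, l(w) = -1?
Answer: 481144225/3721 ≈ 1.2931e+5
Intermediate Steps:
t = 3 (t = -1*3 + 6 = -3 + 6 = 3)
R = -2 (R = 1 - 3 = -2)
d(x, k) = -2
((d(-6, t) - 144/(-244)) + z(19))**2 = ((-2 - 144/(-244)) + 19**2)**2 = ((-2 - 144*(-1/244)) + 361)**2 = ((-2 + 36/61) + 361)**2 = (-86/61 + 361)**2 = (21935/61)**2 = 481144225/3721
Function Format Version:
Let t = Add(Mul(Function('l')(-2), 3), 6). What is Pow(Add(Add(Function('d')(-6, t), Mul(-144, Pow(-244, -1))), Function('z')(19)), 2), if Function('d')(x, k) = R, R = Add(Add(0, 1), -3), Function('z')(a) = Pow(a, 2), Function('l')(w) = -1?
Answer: Rational(481144225, 3721) ≈ 1.2931e+5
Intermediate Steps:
t = 3 (t = Add(Mul(-1, 3), 6) = Add(-3, 6) = 3)
R = -2 (R = Add(1, -3) = -2)
Function('d')(x, k) = -2
Pow(Add(Add(Function('d')(-6, t), Mul(-144, Pow(-244, -1))), Function('z')(19)), 2) = Pow(Add(Add(-2, Mul(-144, Pow(-244, -1))), Pow(19, 2)), 2) = Pow(Add(Add(-2, Mul(-144, Rational(-1, 244))), 361), 2) = Pow(Add(Add(-2, Rational(36, 61)), 361), 2) = Pow(Add(Rational(-86, 61), 361), 2) = Pow(Rational(21935, 61), 2) = Rational(481144225, 3721)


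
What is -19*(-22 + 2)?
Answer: 380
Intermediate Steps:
-19*(-22 + 2) = -19*(-20) = 380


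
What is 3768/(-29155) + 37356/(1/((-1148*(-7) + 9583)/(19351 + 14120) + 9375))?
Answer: 37974778690575688/108427445 ≈ 3.5023e+8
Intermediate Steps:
3768/(-29155) + 37356/(1/((-1148*(-7) + 9583)/(19351 + 14120) + 9375)) = 3768*(-1/29155) + 37356/(1/((8036 + 9583)/33471 + 9375)) = -3768/29155 + 37356/(1/(17619*(1/33471) + 9375)) = -3768/29155 + 37356/(1/(5873/11157 + 9375)) = -3768/29155 + 37356/(1/(104602748/11157)) = -3768/29155 + 37356/(11157/104602748) = -3768/29155 + 37356*(104602748/11157) = -3768/29155 + 1302513418096/3719 = 37974778690575688/108427445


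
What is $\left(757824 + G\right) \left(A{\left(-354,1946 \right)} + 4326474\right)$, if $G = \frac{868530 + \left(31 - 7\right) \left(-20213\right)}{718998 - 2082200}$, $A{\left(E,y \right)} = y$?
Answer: $\frac{2235773518770816300}{681601} \approx 3.2802 \cdot 10^{12}$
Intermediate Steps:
$G = - \frac{191709}{681601}$ ($G = \frac{868530 + 24 \left(-20213\right)}{-1363202} = \left(868530 - 485112\right) \left(- \frac{1}{1363202}\right) = 383418 \left(- \frac{1}{1363202}\right) = - \frac{191709}{681601} \approx -0.28126$)
$\left(757824 + G\right) \left(A{\left(-354,1946 \right)} + 4326474\right) = \left(757824 - \frac{191709}{681601}\right) \left(1946 + 4326474\right) = \frac{516533404515}{681601} \cdot 4328420 = \frac{2235773518770816300}{681601}$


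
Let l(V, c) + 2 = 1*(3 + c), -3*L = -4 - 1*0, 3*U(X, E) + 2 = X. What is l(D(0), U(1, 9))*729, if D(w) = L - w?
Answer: 486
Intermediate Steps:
U(X, E) = -2/3 + X/3
L = 4/3 (L = -(-4 - 1*0)/3 = -(-4 + 0)/3 = -1/3*(-4) = 4/3 ≈ 1.3333)
D(w) = 4/3 - w
l(V, c) = 1 + c (l(V, c) = -2 + 1*(3 + c) = -2 + (3 + c) = 1 + c)
l(D(0), U(1, 9))*729 = (1 + (-2/3 + (1/3)*1))*729 = (1 + (-2/3 + 1/3))*729 = (1 - 1/3)*729 = (2/3)*729 = 486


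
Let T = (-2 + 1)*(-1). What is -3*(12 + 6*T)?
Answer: -54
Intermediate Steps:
T = 1 (T = -1*(-1) = 1)
-3*(12 + 6*T) = -3*(12 + 6*1) = -3*(12 + 6) = -3*18 = -54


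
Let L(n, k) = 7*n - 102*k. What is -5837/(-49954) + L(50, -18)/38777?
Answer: 335540793/1937066258 ≈ 0.17322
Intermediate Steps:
L(n, k) = -102*k + 7*n
-5837/(-49954) + L(50, -18)/38777 = -5837/(-49954) + (-102*(-18) + 7*50)/38777 = -5837*(-1/49954) + (1836 + 350)*(1/38777) = 5837/49954 + 2186*(1/38777) = 5837/49954 + 2186/38777 = 335540793/1937066258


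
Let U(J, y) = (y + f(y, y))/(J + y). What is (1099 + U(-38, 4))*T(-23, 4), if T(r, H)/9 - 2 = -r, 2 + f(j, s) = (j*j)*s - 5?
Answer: 8393625/34 ≈ 2.4687e+5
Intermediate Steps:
f(j, s) = -7 + s*j² (f(j, s) = -2 + ((j*j)*s - 5) = -2 + (j²*s - 5) = -2 + (s*j² - 5) = -2 + (-5 + s*j²) = -7 + s*j²)
T(r, H) = 18 - 9*r (T(r, H) = 18 + 9*(-r) = 18 - 9*r)
U(J, y) = (-7 + y + y³)/(J + y) (U(J, y) = (y + (-7 + y*y²))/(J + y) = (y + (-7 + y³))/(J + y) = (-7 + y + y³)/(J + y))
(1099 + U(-38, 4))*T(-23, 4) = (1099 + (-7 + 4 + 4³)/(-38 + 4))*(18 - 9*(-23)) = (1099 + (-7 + 4 + 64)/(-34))*(18 + 207) = (1099 - 1/34*61)*225 = (1099 - 61/34)*225 = (37305/34)*225 = 8393625/34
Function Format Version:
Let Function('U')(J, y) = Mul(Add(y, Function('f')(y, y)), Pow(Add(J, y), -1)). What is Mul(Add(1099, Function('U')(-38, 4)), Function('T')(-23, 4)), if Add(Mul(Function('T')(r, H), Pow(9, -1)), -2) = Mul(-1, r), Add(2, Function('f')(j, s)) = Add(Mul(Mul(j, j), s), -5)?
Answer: Rational(8393625, 34) ≈ 2.4687e+5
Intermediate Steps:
Function('f')(j, s) = Add(-7, Mul(s, Pow(j, 2))) (Function('f')(j, s) = Add(-2, Add(Mul(Mul(j, j), s), -5)) = Add(-2, Add(Mul(Pow(j, 2), s), -5)) = Add(-2, Add(Mul(s, Pow(j, 2)), -5)) = Add(-2, Add(-5, Mul(s, Pow(j, 2)))) = Add(-7, Mul(s, Pow(j, 2))))
Function('T')(r, H) = Add(18, Mul(-9, r)) (Function('T')(r, H) = Add(18, Mul(9, Mul(-1, r))) = Add(18, Mul(-9, r)))
Function('U')(J, y) = Mul(Pow(Add(J, y), -1), Add(-7, y, Pow(y, 3))) (Function('U')(J, y) = Mul(Add(y, Add(-7, Mul(y, Pow(y, 2)))), Pow(Add(J, y), -1)) = Mul(Add(y, Add(-7, Pow(y, 3))), Pow(Add(J, y), -1)) = Mul(Add(-7, y, Pow(y, 3)), Pow(Add(J, y), -1)) = Mul(Pow(Add(J, y), -1), Add(-7, y, Pow(y, 3))))
Mul(Add(1099, Function('U')(-38, 4)), Function('T')(-23, 4)) = Mul(Add(1099, Mul(Pow(Add(-38, 4), -1), Add(-7, 4, Pow(4, 3)))), Add(18, Mul(-9, -23))) = Mul(Add(1099, Mul(Pow(-34, -1), Add(-7, 4, 64))), Add(18, 207)) = Mul(Add(1099, Mul(Rational(-1, 34), 61)), 225) = Mul(Add(1099, Rational(-61, 34)), 225) = Mul(Rational(37305, 34), 225) = Rational(8393625, 34)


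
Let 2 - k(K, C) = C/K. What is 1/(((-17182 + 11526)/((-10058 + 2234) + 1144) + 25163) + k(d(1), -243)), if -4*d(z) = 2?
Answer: 835/20607672 ≈ 4.0519e-5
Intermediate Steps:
d(z) = -1/2 (d(z) = -1/4*2 = -1/2)
k(K, C) = 2 - C/K
1/(((-17182 + 11526)/((-10058 + 2234) + 1144) + 25163) + k(d(1), -243)) = 1/(((-17182 + 11526)/((-10058 + 2234) + 1144) + 25163) + (2 - 1*(-243)/(-1/2))) = 1/((-5656/(-7824 + 1144) + 25163) + (2 - 1*(-243)*(-2))) = 1/((-5656/(-6680) + 25163) + (2 - 486)) = 1/((-5656*(-1/6680) + 25163) - 484) = 1/((707/835 + 25163) - 484) = 1/(21011812/835 - 484) = 1/(20607672/835) = 835/20607672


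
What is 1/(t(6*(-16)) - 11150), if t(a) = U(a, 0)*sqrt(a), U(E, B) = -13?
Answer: I/(2*(-5575*I + 26*sqrt(6))) ≈ -8.9674e-5 + 1.0244e-6*I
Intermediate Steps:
t(a) = -13*sqrt(a)
1/(t(6*(-16)) - 11150) = 1/(-13*4*I*sqrt(6) - 11150) = 1/(-52*I*sqrt(6) - 11150) = 1/(-11150 - 52*I*sqrt(6))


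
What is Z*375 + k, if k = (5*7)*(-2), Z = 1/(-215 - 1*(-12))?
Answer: -14585/203 ≈ -71.847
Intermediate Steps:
Z = -1/203 (Z = 1/(-215 + 12) = 1/(-203) = -1/203 ≈ -0.0049261)
k = -70 (k = 35*(-2) = -70)
Z*375 + k = -1/203*375 - 70 = -375/203 - 70 = -14585/203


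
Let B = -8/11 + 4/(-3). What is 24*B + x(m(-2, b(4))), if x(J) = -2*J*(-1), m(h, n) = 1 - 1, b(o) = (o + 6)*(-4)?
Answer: -544/11 ≈ -49.455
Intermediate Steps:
b(o) = -24 - 4*o (b(o) = (6 + o)*(-4) = -24 - 4*o)
m(h, n) = 0
B = -68/33 (B = -8*1/11 + 4*(-1/3) = -8/11 - 4/3 = -68/33 ≈ -2.0606)
x(J) = 2*J
24*B + x(m(-2, b(4))) = 24*(-68/33) + 2*0 = -544/11 + 0 = -544/11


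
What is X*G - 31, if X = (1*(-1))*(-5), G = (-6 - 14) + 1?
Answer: -126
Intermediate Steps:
G = -19 (G = -20 + 1 = -19)
X = 5 (X = -1*(-5) = 5)
X*G - 31 = 5*(-19) - 31 = -95 - 31 = -126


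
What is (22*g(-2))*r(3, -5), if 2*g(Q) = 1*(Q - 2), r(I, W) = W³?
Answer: 5500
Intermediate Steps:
g(Q) = -1 + Q/2 (g(Q) = (1*(Q - 2))/2 = (1*(-2 + Q))/2 = (-2 + Q)/2 = -1 + Q/2)
(22*g(-2))*r(3, -5) = (22*(-1 + (½)*(-2)))*(-5)³ = (22*(-1 - 1))*(-125) = (22*(-2))*(-125) = -44*(-125) = 5500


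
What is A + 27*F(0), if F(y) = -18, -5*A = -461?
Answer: -1969/5 ≈ -393.80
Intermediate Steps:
A = 461/5 (A = -⅕*(-461) = 461/5 ≈ 92.200)
A + 27*F(0) = 461/5 + 27*(-18) = 461/5 - 486 = -1969/5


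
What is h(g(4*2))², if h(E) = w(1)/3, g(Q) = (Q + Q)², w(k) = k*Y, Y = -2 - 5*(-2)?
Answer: 64/9 ≈ 7.1111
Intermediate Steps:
Y = 8 (Y = -2 + 10 = 8)
w(k) = 8*k (w(k) = k*8 = 8*k)
g(Q) = 4*Q² (g(Q) = (2*Q)² = 4*Q²)
h(E) = 8/3 (h(E) = (8*1)/3 = 8*(⅓) = 8/3)
h(g(4*2))² = (8/3)² = 64/9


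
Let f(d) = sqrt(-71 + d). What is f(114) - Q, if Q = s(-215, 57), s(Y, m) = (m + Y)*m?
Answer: 9006 + sqrt(43) ≈ 9012.6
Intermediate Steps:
s(Y, m) = m*(Y + m) (s(Y, m) = (Y + m)*m = m*(Y + m))
Q = -9006 (Q = 57*(-215 + 57) = 57*(-158) = -9006)
f(114) - Q = sqrt(-71 + 114) - 1*(-9006) = sqrt(43) + 9006 = 9006 + sqrt(43)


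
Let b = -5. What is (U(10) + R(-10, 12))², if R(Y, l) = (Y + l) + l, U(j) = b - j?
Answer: 1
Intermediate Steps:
U(j) = -5 - j
R(Y, l) = Y + 2*l
(U(10) + R(-10, 12))² = ((-5 - 1*10) + (-10 + 2*12))² = ((-5 - 10) + (-10 + 24))² = (-15 + 14)² = (-1)² = 1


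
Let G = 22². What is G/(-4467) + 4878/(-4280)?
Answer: -11930773/9559380 ≈ -1.2481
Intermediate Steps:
G = 484
G/(-4467) + 4878/(-4280) = 484/(-4467) + 4878/(-4280) = 484*(-1/4467) + 4878*(-1/4280) = -484/4467 - 2439/2140 = -11930773/9559380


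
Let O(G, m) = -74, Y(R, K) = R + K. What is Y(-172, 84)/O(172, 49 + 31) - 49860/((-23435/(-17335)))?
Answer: -6395784712/173419 ≈ -36881.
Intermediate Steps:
Y(R, K) = K + R
Y(-172, 84)/O(172, 49 + 31) - 49860/((-23435/(-17335))) = (84 - 172)/(-74) - 49860/((-23435/(-17335))) = -88*(-1/74) - 49860/((-23435*(-1/17335))) = 44/37 - 49860/4687/3467 = 44/37 - 49860*3467/4687 = 44/37 - 172864620/4687 = -6395784712/173419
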